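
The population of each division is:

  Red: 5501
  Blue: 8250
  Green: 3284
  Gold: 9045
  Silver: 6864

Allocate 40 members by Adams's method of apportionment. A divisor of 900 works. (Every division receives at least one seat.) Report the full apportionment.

With modified divisor 900: modified quotas Red 6.112, Blue 9.167, Green 3.649, Gold 10.050, Silver 7.627.
Rounding up: Red 7, Blue 10, Green 4, Gold 11, Silver 8 (total 40).

Red 7, Blue 10, Green 4, Gold 11, Silver 8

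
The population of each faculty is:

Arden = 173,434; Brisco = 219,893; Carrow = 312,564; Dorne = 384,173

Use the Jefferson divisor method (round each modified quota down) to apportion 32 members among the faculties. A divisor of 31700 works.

Arden 5; Brisco 6; Carrow 9; Dorne 12

With modified divisor 31700: modified quotas Arden 5.471, Brisco 6.937, Carrow 9.860, Dorne 12.119.
Rounding down: Arden 5, Brisco 6, Carrow 9, Dorne 12 (total 32).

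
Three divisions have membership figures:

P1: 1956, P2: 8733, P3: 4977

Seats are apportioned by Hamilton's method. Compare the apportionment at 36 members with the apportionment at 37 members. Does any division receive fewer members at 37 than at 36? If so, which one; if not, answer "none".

P1

At 36 seats: P1 5, P2 20, P3 11.
At 37 seats: P1 4, P2 21, P3 12.
P1 drops from 5 to 4.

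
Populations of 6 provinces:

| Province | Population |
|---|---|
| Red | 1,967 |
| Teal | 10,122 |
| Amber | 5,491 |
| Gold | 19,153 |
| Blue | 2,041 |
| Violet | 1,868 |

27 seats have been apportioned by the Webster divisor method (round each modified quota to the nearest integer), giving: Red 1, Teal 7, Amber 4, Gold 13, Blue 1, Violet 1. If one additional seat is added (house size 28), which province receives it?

Gold

Priority for the next seat is population ÷ (current seats + 0.5).
Priorities: Red 1311.333, Teal 1349.600, Amber 1220.222, Gold 1418.741, Blue 1360.667, Violet 1245.333.
Highest priority: Gold.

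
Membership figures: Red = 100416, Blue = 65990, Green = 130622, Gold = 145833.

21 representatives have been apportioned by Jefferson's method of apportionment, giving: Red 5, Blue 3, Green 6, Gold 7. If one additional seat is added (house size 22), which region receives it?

Green

Priority for the next seat is population ÷ (current seats + 1).
Priorities: Red 16736.000, Blue 16497.500, Green 18660.286, Gold 18229.125.
Highest priority: Green.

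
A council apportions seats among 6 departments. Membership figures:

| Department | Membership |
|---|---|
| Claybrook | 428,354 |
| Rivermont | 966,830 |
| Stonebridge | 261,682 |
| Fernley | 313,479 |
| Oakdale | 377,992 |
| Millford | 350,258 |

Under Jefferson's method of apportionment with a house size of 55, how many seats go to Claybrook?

Standard divisor 2698595/55 ≈ 49065.364; standard quotas: Claybrook 8.730, Rivermont 19.705, Stonebridge 5.333, Fernley 6.389, Oakdale 7.704, Millford 7.139.
Rounding down gives 8, 19, 5, 6, 7, 7 = 52 seats, so the divisor must be adjusted.
With modified divisor 46600: modified quotas Claybrook 9.192, Rivermont 20.747, Stonebridge 5.615, Fernley 6.727, Oakdale 8.111, Millford 7.516.
Rounding down: Claybrook 9, Rivermont 20, Stonebridge 5, Fernley 6, Oakdale 8, Millford 7 (total 55).
Claybrook receives 9.

9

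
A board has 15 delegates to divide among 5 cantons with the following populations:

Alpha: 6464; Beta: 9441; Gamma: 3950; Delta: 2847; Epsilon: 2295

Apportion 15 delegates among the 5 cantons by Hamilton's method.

Alpha 4, Beta 6, Gamma 2, Delta 2, Epsilon 1

Total 24997; standard divisor 24997/15 ≈ 1666.467.
Standard quotas: Alpha 3.8789, Beta 5.6653, Gamma 2.3703, Delta 1.7084, Epsilon 1.3772.
Lower quotas: Alpha 3, Beta 5, Gamma 2, Delta 1, Epsilon 1 (sum 12, leaving 3 seats).
Remainders in descending order: Alpha 0.8789, Delta 0.7084, Beta 0.6653, Epsilon 0.3772, Gamma 0.3703.
Largest remainders: Alpha, Delta, Beta receive the extra seats.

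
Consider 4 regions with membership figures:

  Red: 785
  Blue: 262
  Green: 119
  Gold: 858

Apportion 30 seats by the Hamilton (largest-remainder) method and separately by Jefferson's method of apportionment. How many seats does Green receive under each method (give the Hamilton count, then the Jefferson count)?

2 and 1

Hamilton: Red 11, Blue 4, Green 2, Gold 13.
Jefferson: Red 12, Blue 4, Green 1, Gold 13.
Green gets 2 under Hamilton and 1 under Jefferson.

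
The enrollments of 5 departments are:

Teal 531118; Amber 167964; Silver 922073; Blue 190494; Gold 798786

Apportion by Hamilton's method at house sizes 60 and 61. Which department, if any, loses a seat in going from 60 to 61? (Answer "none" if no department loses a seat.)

At 60 seats: Teal 12, Amber 4, Silver 21, Blue 5, Gold 18.
At 61 seats: Teal 12, Amber 4, Silver 22, Blue 4, Gold 19.
Blue drops from 5 to 4.

Blue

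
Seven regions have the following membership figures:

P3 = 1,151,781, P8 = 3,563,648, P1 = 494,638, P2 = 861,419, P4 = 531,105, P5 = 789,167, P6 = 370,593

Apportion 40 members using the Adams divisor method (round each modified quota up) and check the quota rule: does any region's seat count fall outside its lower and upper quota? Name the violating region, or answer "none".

Standard quotas: P3 5.935, P8 18.364, P1 2.549, P2 4.439, P4 2.737, P5 4.067, P6 1.910.
Adams allocation: P3 6, P8 17, P1 3, P2 5, P4 3, P5 4, P6 2.
P8 has quota 18.364 (lower 18, upper 19) but receives 17 — outside the quota interval.

P8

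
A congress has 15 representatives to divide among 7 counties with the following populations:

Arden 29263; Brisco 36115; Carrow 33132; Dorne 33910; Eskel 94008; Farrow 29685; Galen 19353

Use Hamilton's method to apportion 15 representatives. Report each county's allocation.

Arden 1; Brisco 2; Carrow 2; Dorne 2; Eskel 5; Farrow 2; Galen 1

The standard divisor is 275466/15 ≈ 18364.4.
Standard quotas: Arden 1.5935, Brisco 1.9666, Carrow 1.8041, Dorne 1.8465, Eskel 5.1190, Farrow 1.6164, Galen 1.0538.
Lower quotas: Arden 1, Brisco 1, Carrow 1, Dorne 1, Eskel 5, Farrow 1, Galen 1 (sum 11, leaving 4 seats).
Remainders in descending order: Brisco 0.9666, Dorne 0.8465, Carrow 0.8041, Farrow 0.6164, Arden 0.5935, Eskel 0.1190, Galen 0.0538.
Largest remainders: Brisco, Dorne, Carrow, Farrow receive the extra seats.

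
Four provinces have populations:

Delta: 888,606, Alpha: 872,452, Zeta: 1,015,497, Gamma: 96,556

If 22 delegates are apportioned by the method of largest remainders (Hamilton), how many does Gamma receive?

1

The standard divisor is 2873111/22 ≈ 130595.955.
Standard quotas: Delta 6.8042, Alpha 6.6805, Zeta 7.7759, Gamma 0.7393.
Lower quotas: Delta 6, Alpha 6, Zeta 7, Gamma 0 (sum 19, leaving 3 seats).
Remainders in descending order: Delta 0.8042, Zeta 0.7759, Gamma 0.7393, Alpha 0.6805.
Largest remainders: Delta, Zeta, Gamma receive the extra seats.
Gamma receives 1.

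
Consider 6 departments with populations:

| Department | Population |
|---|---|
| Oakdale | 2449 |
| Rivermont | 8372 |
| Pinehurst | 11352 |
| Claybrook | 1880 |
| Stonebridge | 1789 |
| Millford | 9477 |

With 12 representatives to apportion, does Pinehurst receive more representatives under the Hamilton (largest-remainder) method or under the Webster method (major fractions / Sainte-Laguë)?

Hamilton: Oakdale 1, Rivermont 3, Pinehurst 4, Claybrook 1, Stonebridge 0, Millford 3.
Webster: Oakdale 1, Rivermont 3, Pinehurst 3, Claybrook 1, Stonebridge 1, Millford 3.
Pinehurst gets 4 under Hamilton and 3 under Webster.

Hamilton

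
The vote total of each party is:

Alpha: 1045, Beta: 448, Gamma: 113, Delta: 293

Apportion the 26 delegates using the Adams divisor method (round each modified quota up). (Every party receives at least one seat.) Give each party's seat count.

Alpha=14; Beta=6; Gamma=2; Delta=4

Standard divisor 1899/26 ≈ 73.038; standard quotas: Alpha 14.308, Beta 6.134, Gamma 1.547, Delta 4.012.
Rounding up gives 15, 7, 2, 5 = 29 seats, so the divisor must be adjusted.
With modified divisor 80: modified quotas Alpha 13.062, Beta 5.600, Gamma 1.413, Delta 3.663.
Rounding up: Alpha 14, Beta 6, Gamma 2, Delta 4 (total 26).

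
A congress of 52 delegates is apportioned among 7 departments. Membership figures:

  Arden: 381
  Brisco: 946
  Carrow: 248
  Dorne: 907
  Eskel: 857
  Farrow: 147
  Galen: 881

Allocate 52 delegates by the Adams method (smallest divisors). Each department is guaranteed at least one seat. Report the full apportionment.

Arden 5, Brisco 11, Carrow 3, Dorne 11, Eskel 10, Farrow 2, Galen 10

Standard divisor 4367/52 ≈ 83.981; standard quotas: Arden 4.537, Brisco 11.264, Carrow 2.953, Dorne 10.800, Eskel 10.205, Farrow 1.750, Galen 10.490.
Rounding up gives 5, 12, 3, 11, 11, 2, 11 = 55 seats, so the divisor must be adjusted.
With modified divisor 90: modified quotas Arden 4.233, Brisco 10.511, Carrow 2.756, Dorne 10.078, Eskel 9.522, Farrow 1.633, Galen 9.789.
Rounding up: Arden 5, Brisco 11, Carrow 3, Dorne 11, Eskel 10, Farrow 2, Galen 10 (total 52).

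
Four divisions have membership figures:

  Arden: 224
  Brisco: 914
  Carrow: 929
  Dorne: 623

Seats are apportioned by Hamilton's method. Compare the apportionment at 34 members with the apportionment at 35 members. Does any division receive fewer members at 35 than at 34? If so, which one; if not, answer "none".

At 34 seats: Arden 3, Brisco 11, Carrow 12, Dorne 8.
At 35 seats: Arden 3, Brisco 12, Carrow 12, Dorne 8.
No division's allocation decreased.

none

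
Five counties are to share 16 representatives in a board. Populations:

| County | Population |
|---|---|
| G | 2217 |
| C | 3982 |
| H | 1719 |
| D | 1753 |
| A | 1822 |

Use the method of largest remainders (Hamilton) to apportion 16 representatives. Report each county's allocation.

Total 11493; standard divisor 11493/16 ≈ 718.312.
Standard quotas: G 3.086, C 5.544, H 2.393, D 2.440, A 2.537.
Lower quotas: G 3, C 5, H 2, D 2, A 2 (sum 14, leaving 2 seats).
Remainders in descending order: C 0.544, A 0.537, D 0.440, H 0.393, G 0.086.
The surplus seats go to C, A.

G: 3; C: 6; H: 2; D: 2; A: 3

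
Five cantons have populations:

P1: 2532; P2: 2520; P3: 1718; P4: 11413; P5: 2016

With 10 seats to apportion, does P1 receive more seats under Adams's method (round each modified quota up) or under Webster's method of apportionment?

Adams: P1 2, P2 1, P3 1, P4 5, P5 1.
Webster: P1 1, P2 1, P3 1, P4 6, P5 1.
P1 gets 2 under Adams and 1 under Webster.

Adams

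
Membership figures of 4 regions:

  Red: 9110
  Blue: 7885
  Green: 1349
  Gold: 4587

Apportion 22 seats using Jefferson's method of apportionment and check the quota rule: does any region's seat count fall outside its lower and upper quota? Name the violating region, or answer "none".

none

Standard quotas: Red 8.740, Blue 7.565, Green 1.294, Gold 4.401.
Jefferson allocation: Red 9, Blue 8, Green 1, Gold 4.
Every allocation lies between the lower and upper quota.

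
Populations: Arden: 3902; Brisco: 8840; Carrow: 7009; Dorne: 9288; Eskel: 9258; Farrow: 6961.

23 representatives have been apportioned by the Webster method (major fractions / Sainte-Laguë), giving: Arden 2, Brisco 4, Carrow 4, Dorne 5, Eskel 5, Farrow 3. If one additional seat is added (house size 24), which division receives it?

Farrow

Priority for the next seat is population ÷ (current seats + 0.5).
Priorities: Arden 1560.800, Brisco 1964.444, Carrow 1557.556, Dorne 1688.727, Eskel 1683.273, Farrow 1988.857.
Highest priority: Farrow.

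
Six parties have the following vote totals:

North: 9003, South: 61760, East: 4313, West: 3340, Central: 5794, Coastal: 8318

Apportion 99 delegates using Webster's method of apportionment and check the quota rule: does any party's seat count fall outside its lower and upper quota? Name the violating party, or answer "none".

South

Standard quotas: North 9.633, South 66.080, East 4.615, West 3.574, Central 6.199, Coastal 8.900.
Webster allocation: North 10, South 65, East 5, West 4, Central 6, Coastal 9.
South has quota 66.080 (lower 66, upper 67) but receives 65 — outside the quota interval.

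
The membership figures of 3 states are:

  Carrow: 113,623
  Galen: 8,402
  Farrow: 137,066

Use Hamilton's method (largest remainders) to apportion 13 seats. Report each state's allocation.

Standard divisor: 259091 ÷ 13 ≈ 19930.077.
Standard quotas: Carrow 5.7011, Galen 0.4216, Farrow 6.8773.
Lower quotas: Carrow 5, Galen 0, Farrow 6 (sum 11, leaving 2 seats).
Remainders in descending order: Farrow 0.8773, Carrow 0.7011, Galen 0.4216.
The surplus seats go to Farrow, Carrow.

Carrow: 6, Galen: 0, Farrow: 7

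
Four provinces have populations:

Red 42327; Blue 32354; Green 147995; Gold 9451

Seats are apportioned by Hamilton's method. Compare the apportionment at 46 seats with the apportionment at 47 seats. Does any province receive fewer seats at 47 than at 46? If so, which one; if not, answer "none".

Blue

At 46 seats: Red 8, Blue 7, Green 29, Gold 2.
At 47 seats: Red 9, Blue 6, Green 30, Gold 2.
Blue drops from 7 to 6.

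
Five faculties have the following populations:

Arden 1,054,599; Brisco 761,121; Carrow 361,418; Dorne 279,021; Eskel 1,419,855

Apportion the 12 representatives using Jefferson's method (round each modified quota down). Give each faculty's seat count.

Arden 3; Brisco 2; Carrow 1; Dorne 1; Eskel 5

Standard divisor 3876014/12 ≈ 323001.167; standard quotas: Arden 3.265, Brisco 2.356, Carrow 1.119, Dorne 0.864, Eskel 4.396.
Rounding down gives 3, 2, 1, 0, 4 = 10 seats, so the divisor must be adjusted.
With modified divisor 271300: modified quotas Arden 3.887, Brisco 2.805, Carrow 1.332, Dorne 1.028, Eskel 5.234.
Rounding down: Arden 3, Brisco 2, Carrow 1, Dorne 1, Eskel 5 (total 12).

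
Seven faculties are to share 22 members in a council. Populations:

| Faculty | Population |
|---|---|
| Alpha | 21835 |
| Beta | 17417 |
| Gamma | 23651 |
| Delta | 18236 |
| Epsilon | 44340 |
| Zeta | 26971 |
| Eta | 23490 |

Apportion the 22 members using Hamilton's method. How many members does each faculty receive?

Alpha 3, Beta 2, Gamma 3, Delta 2, Epsilon 6, Zeta 3, Eta 3

The standard divisor is 175940/22 ≈ 7997.273.
Standard quotas: Alpha 2.7303, Beta 2.1779, Gamma 2.9574, Delta 2.2803, Epsilon 5.5444, Zeta 3.3725, Eta 2.9373.
Lower quotas: Alpha 2, Beta 2, Gamma 2, Delta 2, Epsilon 5, Zeta 3, Eta 2 (sum 18, leaving 4 seats).
Remainders in descending order: Gamma 0.9574, Eta 0.9373, Alpha 0.7303, Epsilon 0.5444, Zeta 0.3725, Delta 0.2803, Beta 0.1779.
The surplus seats go to Gamma, Eta, Alpha, Epsilon.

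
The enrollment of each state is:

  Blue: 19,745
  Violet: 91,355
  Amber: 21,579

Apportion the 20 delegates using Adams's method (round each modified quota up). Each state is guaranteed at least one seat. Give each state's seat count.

Blue 3, Violet 13, Amber 4

Standard divisor 132679/20 ≈ 6633.95; standard quotas: Blue 2.976, Violet 13.771, Amber 3.253.
Rounding up gives 3, 14, 4 = 21 seats, so the divisor must be adjusted.
With modified divisor 7100: modified quotas Blue 2.781, Violet 12.867, Amber 3.039.
Rounding up: Blue 3, Violet 13, Amber 4 (total 20).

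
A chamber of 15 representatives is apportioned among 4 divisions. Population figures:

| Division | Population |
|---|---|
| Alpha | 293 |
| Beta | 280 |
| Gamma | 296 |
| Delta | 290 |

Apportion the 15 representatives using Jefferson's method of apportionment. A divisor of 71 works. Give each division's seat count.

Alpha 4, Beta 3, Gamma 4, Delta 4

With modified divisor 71: modified quotas Alpha 4.127, Beta 3.944, Gamma 4.169, Delta 4.085.
Rounding down: Alpha 4, Beta 3, Gamma 4, Delta 4 (total 15).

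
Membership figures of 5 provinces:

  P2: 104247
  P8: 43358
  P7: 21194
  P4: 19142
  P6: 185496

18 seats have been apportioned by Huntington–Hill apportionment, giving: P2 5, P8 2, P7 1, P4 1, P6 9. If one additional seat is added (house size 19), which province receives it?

Priority for the next seat is population ÷ (√(s·(s+1))).
Priorities: P2 19032.811, P8 17700.829, P7 14986.421, P4 13535.438, P6 19552.995.
Highest priority: P6.

P6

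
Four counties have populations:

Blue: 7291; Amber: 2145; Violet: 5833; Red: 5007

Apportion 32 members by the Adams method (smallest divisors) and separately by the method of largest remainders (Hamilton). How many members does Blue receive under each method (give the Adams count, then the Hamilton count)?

11 and 12

Adams: Blue 11, Amber 4, Violet 9, Red 8.
Hamilton: Blue 12, Amber 3, Violet 9, Red 8.
Blue gets 11 under Adams and 12 under Hamilton.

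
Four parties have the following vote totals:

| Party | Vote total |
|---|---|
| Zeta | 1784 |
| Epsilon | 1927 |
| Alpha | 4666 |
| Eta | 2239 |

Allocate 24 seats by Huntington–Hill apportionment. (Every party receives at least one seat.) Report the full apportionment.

Zeta=4, Epsilon=4, Alpha=11, Eta=5

With divisor 438: modified quotas Zeta 4.073, Epsilon 4.400, Alpha 10.653, Eta 5.112.
Geometric-mean thresholds: Zeta √(4·5)=4.472, Epsilon √(4·5)=4.472, Alpha √(10·11)=10.488, Eta √(5·6)=5.477.
Each quota rounded against its threshold gives Zeta 4, Epsilon 4, Alpha 11, Eta 5 (total 24).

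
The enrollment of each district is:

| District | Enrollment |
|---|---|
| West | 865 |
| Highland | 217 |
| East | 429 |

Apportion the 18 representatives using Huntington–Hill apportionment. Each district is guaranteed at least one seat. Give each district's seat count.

With divisor 86: modified quotas West 10.058, Highland 2.523, East 4.988.
Geometric-mean thresholds: West √(10·11)=10.488, Highland √(2·3)=2.449, East √(4·5)=4.472.
Each quota rounded against its threshold gives West 10, Highland 3, East 5 (total 18).

West 10; Highland 3; East 5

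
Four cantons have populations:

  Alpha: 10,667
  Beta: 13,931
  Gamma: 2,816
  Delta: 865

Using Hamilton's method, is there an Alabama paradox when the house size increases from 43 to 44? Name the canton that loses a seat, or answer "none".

Delta

At 43 seats: Alpha 16, Beta 21, Gamma 4, Delta 2.
At 44 seats: Alpha 17, Beta 22, Gamma 4, Delta 1.
Delta drops from 2 to 1.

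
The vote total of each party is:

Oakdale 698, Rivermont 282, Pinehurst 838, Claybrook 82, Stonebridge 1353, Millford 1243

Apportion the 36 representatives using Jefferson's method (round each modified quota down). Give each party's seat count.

Oakdale 6, Rivermont 2, Pinehurst 7, Claybrook 0, Stonebridge 11, Millford 10

Standard divisor 4496/36 ≈ 124.889; standard quotas: Oakdale 5.589, Rivermont 2.258, Pinehurst 6.710, Claybrook 0.657, Stonebridge 10.834, Millford 9.953.
Rounding down gives 5, 2, 6, 0, 10, 9 = 32 seats, so the divisor must be adjusted.
With modified divisor 115: modified quotas Oakdale 6.070, Rivermont 2.452, Pinehurst 7.287, Claybrook 0.713, Stonebridge 11.765, Millford 10.809.
Rounding down: Oakdale 6, Rivermont 2, Pinehurst 7, Claybrook 0, Stonebridge 11, Millford 10 (total 36).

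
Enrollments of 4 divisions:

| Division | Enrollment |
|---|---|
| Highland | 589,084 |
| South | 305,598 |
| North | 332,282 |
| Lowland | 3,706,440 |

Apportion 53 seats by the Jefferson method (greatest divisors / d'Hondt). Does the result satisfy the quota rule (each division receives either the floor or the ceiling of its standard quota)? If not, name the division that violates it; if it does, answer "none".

Standard quotas: Highland 6.329, South 3.283, North 3.570, Lowland 39.819.
Jefferson allocation: Highland 6, South 3, North 3, Lowland 41.
Lowland has quota 39.819 (lower 39, upper 40) but receives 41 — outside the quota interval.

Lowland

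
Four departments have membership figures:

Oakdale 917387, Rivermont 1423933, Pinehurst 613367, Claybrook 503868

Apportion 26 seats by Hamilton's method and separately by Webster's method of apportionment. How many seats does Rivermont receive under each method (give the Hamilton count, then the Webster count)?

11 and 10

Hamilton: Oakdale 7, Rivermont 11, Pinehurst 4, Claybrook 4.
Webster: Oakdale 7, Rivermont 10, Pinehurst 5, Claybrook 4.
Rivermont gets 11 under Hamilton and 10 under Webster.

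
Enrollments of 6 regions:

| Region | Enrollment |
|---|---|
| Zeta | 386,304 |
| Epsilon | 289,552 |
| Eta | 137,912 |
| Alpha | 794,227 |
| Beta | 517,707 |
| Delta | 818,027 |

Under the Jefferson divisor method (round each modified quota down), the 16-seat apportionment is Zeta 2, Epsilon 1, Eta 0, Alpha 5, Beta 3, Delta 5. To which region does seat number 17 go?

Priority for the next seat is population ÷ (current seats + 1).
Priorities: Zeta 128768.000, Epsilon 144776.000, Eta 137912.000, Alpha 132371.167, Beta 129426.750, Delta 136337.833.
Highest priority: Epsilon.

Epsilon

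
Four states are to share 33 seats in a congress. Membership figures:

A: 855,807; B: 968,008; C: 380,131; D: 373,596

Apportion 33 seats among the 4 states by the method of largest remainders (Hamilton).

A 11, B 12, C 5, D 5

The standard divisor is 2577542/33 ≈ 78107.333.
Standard quotas: A 10.9568, B 12.3933, C 4.8668, D 4.7831.
Lower quotas: A 10, B 12, C 4, D 4 (sum 30, leaving 3 seats).
Remainders in descending order: A 0.9568, C 0.8668, D 0.7831, B 0.3933.
Largest remainders: A, C, D receive the extra seats.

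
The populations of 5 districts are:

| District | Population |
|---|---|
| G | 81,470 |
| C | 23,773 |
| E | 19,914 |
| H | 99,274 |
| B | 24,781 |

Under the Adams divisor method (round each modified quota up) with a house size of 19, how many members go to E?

2

Standard divisor 249212/19 ≈ 13116.421; standard quotas: G 6.211, C 1.812, E 1.518, H 7.569, B 1.889.
Rounding up gives 7, 2, 2, 8, 2 = 21 seats, so the divisor must be adjusted.
With modified divisor 15200: modified quotas G 5.360, C 1.564, E 1.310, H 6.531, B 1.630.
Rounding up: G 6, C 2, E 2, H 7, B 2 (total 19).
E receives 2.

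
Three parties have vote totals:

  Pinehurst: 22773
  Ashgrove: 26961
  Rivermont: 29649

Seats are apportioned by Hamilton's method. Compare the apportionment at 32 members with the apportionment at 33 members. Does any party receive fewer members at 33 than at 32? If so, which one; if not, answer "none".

At 32 seats: Pinehurst 9, Ashgrove 11, Rivermont 12.
At 33 seats: Pinehurst 10, Ashgrove 11, Rivermont 12.
No party's allocation decreased.

none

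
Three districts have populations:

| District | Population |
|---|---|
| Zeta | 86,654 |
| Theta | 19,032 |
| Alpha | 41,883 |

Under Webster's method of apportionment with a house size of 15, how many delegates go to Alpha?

Standard divisor 147569/15 ≈ 9837.933; standard quotas: Zeta 8.808, Theta 1.935, Alpha 4.257.
Rounding to the nearest integer gives Zeta 9, Theta 2, Alpha 4 — total 15, matching the house size, so no adjustment is needed.
Alpha receives 4.

4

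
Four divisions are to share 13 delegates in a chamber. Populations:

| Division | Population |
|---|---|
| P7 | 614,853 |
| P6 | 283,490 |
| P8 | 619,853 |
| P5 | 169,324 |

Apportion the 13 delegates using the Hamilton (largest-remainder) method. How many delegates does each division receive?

Total 1687520; standard divisor 1687520/13 ≈ 129809.231.
Standard quotas: P7 4.7366, P6 2.1839, P8 4.7751, P5 1.3044.
Lower quotas: P7 4, P6 2, P8 4, P5 1 (sum 11, leaving 2 seats).
Remainders in descending order: P8 0.7751, P7 0.7366, P5 0.3044, P6 0.1839.
Largest remainders: P8, P7 receive the extra seats.

P7 5, P6 2, P8 5, P5 1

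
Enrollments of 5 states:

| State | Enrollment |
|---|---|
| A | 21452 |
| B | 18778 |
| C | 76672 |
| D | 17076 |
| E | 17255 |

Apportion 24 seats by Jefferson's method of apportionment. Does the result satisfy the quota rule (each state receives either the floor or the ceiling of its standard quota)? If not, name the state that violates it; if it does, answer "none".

Standard quotas: A 3.404, B 2.980, C 12.168, D 2.710, E 2.738.
Jefferson allocation: A 3, B 3, C 13, D 2, E 3.
Every allocation lies between the lower and upper quota.

none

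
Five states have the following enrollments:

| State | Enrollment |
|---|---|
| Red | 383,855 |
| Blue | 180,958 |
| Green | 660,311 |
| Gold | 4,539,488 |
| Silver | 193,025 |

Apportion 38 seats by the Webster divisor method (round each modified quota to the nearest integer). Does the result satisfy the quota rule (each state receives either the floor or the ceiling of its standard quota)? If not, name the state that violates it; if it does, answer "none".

Gold

Standard quotas: Red 2.448, Blue 1.154, Green 4.212, Gold 28.955, Silver 1.231.
Webster allocation: Red 2, Blue 1, Green 4, Gold 30, Silver 1.
Gold has quota 28.955 (lower 28, upper 29) but receives 30 — outside the quota interval.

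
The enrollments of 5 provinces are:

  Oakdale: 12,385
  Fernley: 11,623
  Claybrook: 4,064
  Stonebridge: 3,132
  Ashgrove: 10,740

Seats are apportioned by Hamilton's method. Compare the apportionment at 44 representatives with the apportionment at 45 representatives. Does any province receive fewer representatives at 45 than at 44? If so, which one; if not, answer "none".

At 44 seats: Oakdale 13, Fernley 12, Claybrook 4, Stonebridge 4, Ashgrove 11.
At 45 seats: Oakdale 13, Fernley 13, Claybrook 4, Stonebridge 3, Ashgrove 12.
Stonebridge drops from 4 to 3.

Stonebridge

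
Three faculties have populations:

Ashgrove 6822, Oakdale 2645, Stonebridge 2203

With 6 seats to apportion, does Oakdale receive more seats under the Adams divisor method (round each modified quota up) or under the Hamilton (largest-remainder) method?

Adams

Adams: Ashgrove 3, Oakdale 2, Stonebridge 1.
Hamilton: Ashgrove 4, Oakdale 1, Stonebridge 1.
Oakdale gets 2 under Adams and 1 under Hamilton.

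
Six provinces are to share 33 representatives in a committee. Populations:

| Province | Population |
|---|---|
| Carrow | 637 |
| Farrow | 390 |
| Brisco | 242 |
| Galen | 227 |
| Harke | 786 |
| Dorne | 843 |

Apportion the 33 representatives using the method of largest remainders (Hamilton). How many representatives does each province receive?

Carrow 7, Farrow 4, Brisco 3, Galen 2, Harke 8, Dorne 9

Standard divisor: 3125 ÷ 33 ≈ 94.697.
Standard quotas: Carrow 6.727, Farrow 4.118, Brisco 2.556, Galen 2.397, Harke 8.300, Dorne 8.902.
Lower quotas: Carrow 6, Farrow 4, Brisco 2, Galen 2, Harke 8, Dorne 8 (sum 30, leaving 3 seats).
Remainders in descending order: Dorne 0.902, Carrow 0.727, Brisco 0.556, Galen 0.397, Harke 0.300, Farrow 0.118.
Largest remainders: Dorne, Carrow, Brisco receive the extra seats.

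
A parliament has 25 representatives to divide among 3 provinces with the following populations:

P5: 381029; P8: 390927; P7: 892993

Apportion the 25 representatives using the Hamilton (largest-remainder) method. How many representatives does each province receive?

P5 6, P8 6, P7 13

The standard divisor is 1664949/25 ≈ 66597.96.
Standard quotas: P5 5.7213, P8 5.8700, P7 13.4087.
Lower quotas: P5 5, P8 5, P7 13 (sum 23, leaving 2 seats).
Remainders in descending order: P8 0.8700, P5 0.7213, P7 0.4087.
The surplus seats go to P8, P5.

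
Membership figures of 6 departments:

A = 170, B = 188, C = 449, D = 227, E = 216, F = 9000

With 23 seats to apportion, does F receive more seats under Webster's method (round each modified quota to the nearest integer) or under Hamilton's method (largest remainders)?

Webster: A 0, B 0, C 1, D 1, E 0, F 21.
Hamilton: A 0, B 0, C 1, D 1, E 1, F 20.
F gets 21 under Webster and 20 under Hamilton.

Webster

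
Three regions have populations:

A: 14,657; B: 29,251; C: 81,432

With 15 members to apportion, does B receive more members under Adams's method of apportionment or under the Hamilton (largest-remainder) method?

Adams: A 2, B 4, C 9.
Hamilton: A 2, B 3, C 10.
B gets 4 under Adams and 3 under Hamilton.

Adams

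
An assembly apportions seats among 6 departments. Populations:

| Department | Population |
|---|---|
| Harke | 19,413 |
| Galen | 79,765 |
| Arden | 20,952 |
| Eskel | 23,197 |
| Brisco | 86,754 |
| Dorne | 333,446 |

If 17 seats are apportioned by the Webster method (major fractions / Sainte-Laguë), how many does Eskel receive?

Standard divisor 563527/17 ≈ 33148.647; standard quotas: Harke 0.586, Galen 2.406, Arden 0.632, Eskel 0.700, Brisco 2.617, Dorne 10.059.
Rounding to the nearest integer gives 1, 2, 1, 1, 3, 10 = 18 seats, so the divisor must be adjusted.
With modified divisor 35020: modified quotas Harke 0.554, Galen 2.278, Arden 0.598, Eskel 0.662, Brisco 2.477, Dorne 9.522.
Rounding to the nearest integer: Harke 1, Galen 2, Arden 1, Eskel 1, Brisco 2, Dorne 10 (total 17).
Eskel receives 1.

1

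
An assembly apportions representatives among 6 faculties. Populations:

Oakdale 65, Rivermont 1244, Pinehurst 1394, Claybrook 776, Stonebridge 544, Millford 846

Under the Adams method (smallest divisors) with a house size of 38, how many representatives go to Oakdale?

1

Standard divisor 4869/38 ≈ 128.132; standard quotas: Oakdale 0.507, Rivermont 9.709, Pinehurst 10.879, Claybrook 6.056, Stonebridge 4.246, Millford 6.603.
Rounding up gives 1, 10, 11, 7, 5, 7 = 41 seats, so the divisor must be adjusted.
With modified divisor 139: modified quotas Oakdale 0.468, Rivermont 8.950, Pinehurst 10.029, Claybrook 5.583, Stonebridge 3.914, Millford 6.086.
Rounding up: Oakdale 1, Rivermont 9, Pinehurst 11, Claybrook 6, Stonebridge 4, Millford 7 (total 38).
Oakdale receives 1.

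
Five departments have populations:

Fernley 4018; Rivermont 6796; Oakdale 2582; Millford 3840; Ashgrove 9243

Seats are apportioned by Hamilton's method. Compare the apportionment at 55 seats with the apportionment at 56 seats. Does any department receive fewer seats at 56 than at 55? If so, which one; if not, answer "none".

Oakdale

At 55 seats: Fernley 8, Rivermont 14, Oakdale 6, Millford 8, Ashgrove 19.
At 56 seats: Fernley 9, Rivermont 14, Oakdale 5, Millford 8, Ashgrove 20.
Oakdale drops from 6 to 5.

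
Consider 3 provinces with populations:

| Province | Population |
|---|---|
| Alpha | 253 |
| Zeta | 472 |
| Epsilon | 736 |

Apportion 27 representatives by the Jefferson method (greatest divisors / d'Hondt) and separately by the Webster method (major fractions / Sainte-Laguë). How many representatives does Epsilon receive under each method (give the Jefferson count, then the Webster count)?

14 and 13

Jefferson: Alpha 4, Zeta 9, Epsilon 14.
Webster: Alpha 5, Zeta 9, Epsilon 13.
Epsilon gets 14 under Jefferson and 13 under Webster.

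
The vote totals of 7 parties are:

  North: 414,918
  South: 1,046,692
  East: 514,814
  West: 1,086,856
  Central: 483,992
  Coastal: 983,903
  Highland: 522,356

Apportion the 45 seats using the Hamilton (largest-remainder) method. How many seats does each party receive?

Standard divisor: 5053531 ÷ 45 ≈ 112300.689.
Standard quotas: North 3.6947, South 9.3204, East 4.5842, West 9.6781, Central 4.3098, Coastal 8.7613, Highland 4.6514.
Lower quotas: North 3, South 9, East 4, West 9, Central 4, Coastal 8, Highland 4 (sum 41, leaving 4 seats).
Remainders in descending order: Coastal 0.7613, North 0.6947, West 0.6781, Highland 0.6514, East 0.5842, South 0.3204, Central 0.3098.
Largest remainders: Coastal, North, West, Highland receive the extra seats.

North=4; South=9; East=4; West=10; Central=4; Coastal=9; Highland=5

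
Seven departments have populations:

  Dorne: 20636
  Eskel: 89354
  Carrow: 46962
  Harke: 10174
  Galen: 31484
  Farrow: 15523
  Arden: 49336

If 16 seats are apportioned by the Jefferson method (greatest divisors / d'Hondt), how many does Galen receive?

Standard divisor 263469/16 ≈ 16466.812; standard quotas: Dorne 1.253, Eskel 5.426, Carrow 2.852, Harke 0.618, Galen 1.912, Farrow 0.943, Arden 2.996.
Rounding down gives 1, 5, 2, 0, 1, 0, 2 = 11 seats, so the divisor must be adjusted.
With modified divisor 13800: modified quotas Dorne 1.495, Eskel 6.475, Carrow 3.403, Harke 0.737, Galen 2.281, Farrow 1.125, Arden 3.575.
Rounding down: Dorne 1, Eskel 6, Carrow 3, Harke 0, Galen 2, Farrow 1, Arden 3 (total 16).
Galen receives 2.

2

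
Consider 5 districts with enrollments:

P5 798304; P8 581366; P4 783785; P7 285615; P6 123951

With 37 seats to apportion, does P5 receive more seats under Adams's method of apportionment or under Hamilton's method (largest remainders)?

Hamilton

Adams: P5 11, P8 9, P4 11, P7 4, P6 2.
Hamilton: P5 12, P8 8, P4 11, P7 4, P6 2.
P5 gets 11 under Adams and 12 under Hamilton.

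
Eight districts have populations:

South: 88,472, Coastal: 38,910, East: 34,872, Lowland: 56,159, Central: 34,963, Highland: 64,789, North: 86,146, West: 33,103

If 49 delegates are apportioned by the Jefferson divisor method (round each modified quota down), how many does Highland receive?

Standard divisor 437414/49 ≈ 8926.816; standard quotas: South 9.911, Coastal 4.359, East 3.906, Lowland 6.291, Central 3.917, Highland 7.258, North 9.650, West 3.708.
Rounding down gives 9, 4, 3, 6, 3, 7, 9, 3 = 44 seats, so the divisor must be adjusted.
With modified divisor 8200: modified quotas South 10.789, Coastal 4.745, East 4.253, Lowland 6.849, Central 4.264, Highland 7.901, North 10.506, West 4.037.
Rounding down: South 10, Coastal 4, East 4, Lowland 6, Central 4, Highland 7, North 10, West 4 (total 49).
Highland receives 7.

7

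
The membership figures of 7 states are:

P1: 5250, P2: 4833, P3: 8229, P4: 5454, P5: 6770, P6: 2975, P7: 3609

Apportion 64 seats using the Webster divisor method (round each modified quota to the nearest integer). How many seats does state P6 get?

Standard divisor 37120/64 ≈ 580; standard quotas: P1 9.052, P2 8.333, P3 14.188, P4 9.403, P5 11.672, P6 5.129, P7 6.222.
Rounding to the nearest integer gives 9, 8, 14, 9, 12, 5, 6 = 63 seats, so the divisor must be adjusted.
With modified divisor 570: modified quotas P1 9.211, P2 8.479, P3 14.437, P4 9.568, P5 11.877, P6 5.219, P7 6.332.
Rounding to the nearest integer: P1 9, P2 8, P3 14, P4 10, P5 12, P6 5, P7 6 (total 64).
P6 receives 5.

5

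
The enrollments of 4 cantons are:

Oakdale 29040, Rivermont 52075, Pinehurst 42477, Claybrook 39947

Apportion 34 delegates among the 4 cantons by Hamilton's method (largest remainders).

Oakdale=6, Rivermont=11, Pinehurst=9, Claybrook=8

Standard divisor: 163539 ÷ 34 ≈ 4809.971.
Standard quotas: Oakdale 6.0375, Rivermont 10.8265, Pinehurst 8.8310, Claybrook 8.3050.
Lower quotas: Oakdale 6, Rivermont 10, Pinehurst 8, Claybrook 8 (sum 32, leaving 2 seats).
Remainders in descending order: Pinehurst 0.8310, Rivermont 0.8265, Claybrook 0.3050, Oakdale 0.0375.
Largest remainders: Pinehurst, Rivermont receive the extra seats.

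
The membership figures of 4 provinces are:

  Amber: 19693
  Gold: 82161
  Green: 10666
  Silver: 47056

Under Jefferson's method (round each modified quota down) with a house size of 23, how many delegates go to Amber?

Standard divisor 159576/23 ≈ 6938.087; standard quotas: Amber 2.838, Gold 11.842, Green 1.537, Silver 6.782.
Rounding down gives 2, 11, 1, 6 = 20 seats, so the divisor must be adjusted.
With modified divisor 6400: modified quotas Amber 3.077, Gold 12.838, Green 1.667, Silver 7.353.
Rounding down: Amber 3, Gold 12, Green 1, Silver 7 (total 23).
Amber receives 3.

3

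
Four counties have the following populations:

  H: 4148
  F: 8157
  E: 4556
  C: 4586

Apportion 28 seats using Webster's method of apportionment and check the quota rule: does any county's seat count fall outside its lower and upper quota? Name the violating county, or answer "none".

Standard quotas: H 5.415, F 10.649, E 5.948, C 5.987.
Webster allocation: H 5, F 11, E 6, C 6.
Every allocation lies between the lower and upper quota.

none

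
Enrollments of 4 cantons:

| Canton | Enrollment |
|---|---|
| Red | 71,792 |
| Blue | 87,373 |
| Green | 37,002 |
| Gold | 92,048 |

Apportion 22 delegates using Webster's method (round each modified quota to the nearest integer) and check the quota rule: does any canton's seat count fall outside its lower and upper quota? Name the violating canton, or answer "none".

Standard quotas: Red 5.480, Blue 6.669, Green 2.824, Gold 7.026.
Webster allocation: Red 5, Blue 7, Green 3, Gold 7.
Every allocation lies between the lower and upper quota.

none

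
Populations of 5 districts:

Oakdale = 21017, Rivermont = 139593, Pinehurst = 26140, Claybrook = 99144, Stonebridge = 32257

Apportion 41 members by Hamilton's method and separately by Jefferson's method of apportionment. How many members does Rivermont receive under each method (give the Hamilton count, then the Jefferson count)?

Hamilton: Oakdale 3, Rivermont 18, Pinehurst 3, Claybrook 13, Stonebridge 4.
Jefferson: Oakdale 2, Rivermont 19, Pinehurst 3, Claybrook 13, Stonebridge 4.
Rivermont gets 18 under Hamilton and 19 under Jefferson.

18 and 19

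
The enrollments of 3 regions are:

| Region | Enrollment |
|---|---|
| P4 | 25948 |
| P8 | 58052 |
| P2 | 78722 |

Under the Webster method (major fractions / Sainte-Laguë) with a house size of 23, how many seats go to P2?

11

Standard divisor 162722/23 ≈ 7074.87; standard quotas: P4 3.668, P8 8.205, P2 11.127.
Rounding to the nearest integer gives P4 4, P8 8, P2 11 — total 23, matching the house size, so no adjustment is needed.
P2 receives 11.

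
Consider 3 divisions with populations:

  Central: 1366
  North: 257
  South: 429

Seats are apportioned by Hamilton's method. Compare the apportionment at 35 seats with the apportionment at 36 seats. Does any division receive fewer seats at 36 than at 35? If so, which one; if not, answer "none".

North

At 35 seats: Central 23, North 5, South 7.
At 36 seats: Central 24, North 4, South 8.
North drops from 5 to 4.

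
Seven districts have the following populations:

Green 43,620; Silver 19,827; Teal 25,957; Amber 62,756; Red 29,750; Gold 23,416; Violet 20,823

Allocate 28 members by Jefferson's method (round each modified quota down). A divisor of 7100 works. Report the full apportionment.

Green: 6; Silver: 2; Teal: 3; Amber: 8; Red: 4; Gold: 3; Violet: 2

With modified divisor 7100: modified quotas Green 6.144, Silver 2.793, Teal 3.656, Amber 8.839, Red 4.190, Gold 3.298, Violet 2.933.
Rounding down: Green 6, Silver 2, Teal 3, Amber 8, Red 4, Gold 3, Violet 2 (total 28).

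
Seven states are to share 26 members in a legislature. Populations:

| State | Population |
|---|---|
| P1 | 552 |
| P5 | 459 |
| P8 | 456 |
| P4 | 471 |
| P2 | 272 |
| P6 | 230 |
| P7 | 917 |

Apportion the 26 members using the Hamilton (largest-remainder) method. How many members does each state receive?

P1: 4; P5: 4; P8: 3; P4: 4; P2: 2; P6: 2; P7: 7

Standard divisor: 3357 ÷ 26 ≈ 129.115.
Standard quotas: P1 4.275, P5 3.555, P8 3.532, P4 3.648, P2 2.107, P6 1.781, P7 7.102.
Lower quotas: P1 4, P5 3, P8 3, P4 3, P2 2, P6 1, P7 7 (sum 23, leaving 3 seats).
Remainders in descending order: P6 0.781, P4 0.648, P5 0.555, P8 0.532, P1 0.275, P2 0.107, P7 0.102.
The surplus seats go to P6, P4, P5.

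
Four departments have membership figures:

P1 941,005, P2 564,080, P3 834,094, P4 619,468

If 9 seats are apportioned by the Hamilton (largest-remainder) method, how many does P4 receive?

2

Total 2958647; standard divisor 2958647/9 ≈ 328738.556.
Standard quotas: P1 2.8625, P2 1.7159, P3 2.5373, P4 1.8844.
Lower quotas: P1 2, P2 1, P3 2, P4 1 (sum 6, leaving 3 seats).
Remainders in descending order: P4 0.8844, P1 0.8625, P2 0.7159, P3 0.5373.
Largest remainders: P4, P1, P2 receive the extra seats.
P4 receives 2.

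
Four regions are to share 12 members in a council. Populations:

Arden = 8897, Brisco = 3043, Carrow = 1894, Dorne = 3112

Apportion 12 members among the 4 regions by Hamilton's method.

Standard divisor: 16946 ÷ 12 ≈ 1412.167.
Standard quotas: Arden 6.3002, Brisco 2.1548, Carrow 1.3412, Dorne 2.2037.
Lower quotas: Arden 6, Brisco 2, Carrow 1, Dorne 2 (sum 11, leaving 1 seat).
Remainders in descending order: Carrow 0.3412, Arden 0.3002, Dorne 0.2037, Brisco 0.1548.
Largest remainder: Carrow receives the extra seat.

Arden 6; Brisco 2; Carrow 2; Dorne 2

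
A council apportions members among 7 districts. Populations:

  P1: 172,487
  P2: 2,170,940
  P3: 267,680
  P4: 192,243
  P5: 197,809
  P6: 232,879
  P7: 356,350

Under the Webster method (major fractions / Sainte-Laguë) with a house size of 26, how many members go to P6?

2

Standard divisor 3590388/26 ≈ 138091.846; standard quotas: P1 1.249, P2 15.721, P3 1.938, P4 1.392, P5 1.432, P6 1.686, P7 2.581.
Rounding to the nearest integer gives P1 1, P2 16, P3 2, P4 1, P5 1, P6 2, P7 3 — total 26, matching the house size, so no adjustment is needed.
P6 receives 2.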